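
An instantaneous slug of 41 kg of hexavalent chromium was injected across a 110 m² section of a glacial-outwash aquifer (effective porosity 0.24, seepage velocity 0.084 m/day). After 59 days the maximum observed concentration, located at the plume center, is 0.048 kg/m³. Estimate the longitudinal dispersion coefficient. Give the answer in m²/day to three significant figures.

At the plume center C_max = M/(n_e·A·√(4πDt)), so D = M²/(4πt·(n_e·A·C_max)²).
n_e·A·C_max = 0.24 × 110 × 0.048 = 1.267 kg/m.
D = 41²/(4π × 59 × 1.267²) = 1.41 m²/day.

1.41 m²/day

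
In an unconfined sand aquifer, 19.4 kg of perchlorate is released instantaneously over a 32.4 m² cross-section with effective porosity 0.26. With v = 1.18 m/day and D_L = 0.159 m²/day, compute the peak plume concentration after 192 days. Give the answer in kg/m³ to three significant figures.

0.118 kg/m³

The peak of an instantaneous 1D plume sits at x = vt; there the Gaussian factor is 1 and C_max = M/(n_e·A·√(4πDt)), where n_e·A is the pore area the mass is dissolved in.
√(4πDt) = √(4π × 0.159 × 192) = 19.59 m, so C_max = 19.4/(0.26 × 32.4 × 19.59) = 0.118 kg/m³.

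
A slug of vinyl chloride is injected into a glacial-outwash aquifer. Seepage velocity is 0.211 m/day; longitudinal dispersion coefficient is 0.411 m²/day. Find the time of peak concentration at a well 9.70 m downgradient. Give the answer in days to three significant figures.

For the 1D instantaneous-source solution, setting ∂C/∂t = 0 at fixed x gives v²t² + 2Dt − x² = 0, so t = (√(D² + v²x²) − D)/v².
√(D² + v²x²) = √(0.411² + 0.211² × 9.70²) = 2.088; v² = 0.044521.
t = (2.088 − 0.411)/0.044521 = 37.7 days (vs. the pure-advection estimate x/v = 46.0 d).

37.7 days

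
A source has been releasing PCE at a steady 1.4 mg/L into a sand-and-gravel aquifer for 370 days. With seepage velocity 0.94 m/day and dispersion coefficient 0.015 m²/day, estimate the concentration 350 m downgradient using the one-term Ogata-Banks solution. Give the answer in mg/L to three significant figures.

For a continuous step input, C/C₀ ≈ ½·erfc((x−vt)/(2√(Dt))).
vt = 0.94 × 370 = 347.8 m and 2√(Dt) = 2√(0.015 × 370) = 4.712 m.
Argument (x−vt)/(2√(Dt)) = (350 − 347.8)/4.712 = 0.4669; ½·erfc(0.4669) = 0.2545.
C = 1.4 × 0.2545 = 0.356 mg/L.

0.356 mg/L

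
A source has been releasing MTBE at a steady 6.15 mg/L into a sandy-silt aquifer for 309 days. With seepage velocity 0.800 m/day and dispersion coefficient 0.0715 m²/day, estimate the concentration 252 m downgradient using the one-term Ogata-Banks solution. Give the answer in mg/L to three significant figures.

1.45 mg/L

For a continuous step input, C/C₀ ≈ ½·erfc((x−vt)/(2√(Dt))).
vt = 0.800 × 309 = 247.2 m and 2√(Dt) = 2√(0.0715 × 309) = 9.401 m.
Argument (x−vt)/(2√(Dt)) = (252 − 247.2)/9.401 = 0.5106; ½·erfc(0.5106) = 0.2351.
C = 6.15 × 0.2351 = 1.45 mg/L.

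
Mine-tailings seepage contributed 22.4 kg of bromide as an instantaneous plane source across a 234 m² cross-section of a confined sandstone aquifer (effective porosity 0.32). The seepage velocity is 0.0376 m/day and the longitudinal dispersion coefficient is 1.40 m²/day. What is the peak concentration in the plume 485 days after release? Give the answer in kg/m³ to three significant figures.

The peak of an instantaneous 1D plume sits at x = vt; there the Gaussian factor is 1 and C_max = M/(n_e·A·√(4πDt)), where n_e·A is the pore area the mass is dissolved in.
√(4πDt) = √(4π × 1.40 × 485) = 92.37 m, so C_max = 22.4/(0.32 × 234 × 92.37) = 0.00324 kg/m³.

0.00324 kg/m³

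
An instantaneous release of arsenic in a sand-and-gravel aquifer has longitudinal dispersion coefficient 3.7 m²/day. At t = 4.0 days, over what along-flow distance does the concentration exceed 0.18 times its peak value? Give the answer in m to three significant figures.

20.2 m

The plume is Gaussian with σ = √(2Dt) = √(2 × 3.7 × 4.0) = 5.441 m.
C/C_peak = exp(−Δx²/(2σ²)) = 0.18 ⇒ Δx = σ·√(−2 ln 0.18) = 5.441 × 1.852 = 10.08 m.
Width = 2Δx = 20.2 m.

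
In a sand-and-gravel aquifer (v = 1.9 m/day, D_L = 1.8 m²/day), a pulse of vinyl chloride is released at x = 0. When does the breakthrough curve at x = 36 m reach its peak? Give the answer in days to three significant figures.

For the 1D instantaneous-source solution, setting ∂C/∂t = 0 at fixed x gives v²t² + 2Dt − x² = 0, so t = (√(D² + v²x²) − D)/v².
√(D² + v²x²) = √(1.8² + 1.9² × 36²) = 68.42; v² = 3.61.
t = (68.42 − 1.8)/3.61 = 18.5 days (vs. the pure-advection estimate x/v = 18.9 d).

18.5 days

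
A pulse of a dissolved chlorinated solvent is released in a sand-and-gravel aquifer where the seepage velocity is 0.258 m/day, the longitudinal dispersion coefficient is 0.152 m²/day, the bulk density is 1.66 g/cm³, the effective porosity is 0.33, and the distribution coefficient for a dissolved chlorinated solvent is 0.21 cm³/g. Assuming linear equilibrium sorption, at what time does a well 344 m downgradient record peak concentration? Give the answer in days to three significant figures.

2740 days

Retardation factor R = 1 + ρ_b·K_d/n = 1 + 1.66 × 0.21/0.33 = 2.056.
Sorption retards both mechanisms: v_R = v/R = 0.1255 m/day, D_R = D/R = 0.07393 m²/day.
Peak time from v_R²t² + 2D_R t − x² = 0: t = (√(D_R² + v_R²x²) − D_R)/v_R².
√(D_R² + v_R²x²) = √(0.07393² + 0.1255² × 344²) = 43.17; v_R² = 0.01575.
t = (43.17 − 0.07393)/0.01575 = 2740 days.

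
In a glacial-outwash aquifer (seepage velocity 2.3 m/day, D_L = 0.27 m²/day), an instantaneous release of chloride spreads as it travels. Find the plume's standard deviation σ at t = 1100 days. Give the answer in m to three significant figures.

Dispersive spreading gives a Gaussian with σ² = 2Dt; advection only shifts the center.
σ = √(2 × 0.27 × 1100) = 24.4 m.

24.4 m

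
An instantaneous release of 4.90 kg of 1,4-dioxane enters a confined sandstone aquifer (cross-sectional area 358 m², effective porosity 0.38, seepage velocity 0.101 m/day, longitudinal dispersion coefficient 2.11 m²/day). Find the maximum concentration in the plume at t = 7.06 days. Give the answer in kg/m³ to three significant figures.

The peak of an instantaneous 1D plume sits at x = vt; there the Gaussian factor is 1 and C_max = M/(n_e·A·√(4πDt)), where n_e·A is the pore area the mass is dissolved in.
√(4πDt) = √(4π × 2.11 × 7.06) = 13.68 m, so C_max = 4.90/(0.38 × 358 × 13.68) = 0.00263 kg/m³.

0.00263 kg/m³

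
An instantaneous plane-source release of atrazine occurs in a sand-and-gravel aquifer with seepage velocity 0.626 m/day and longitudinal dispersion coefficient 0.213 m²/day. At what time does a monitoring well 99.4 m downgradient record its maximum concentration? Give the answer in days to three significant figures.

158 days

For the 1D instantaneous-source solution, setting ∂C/∂t = 0 at fixed x gives v²t² + 2Dt − x² = 0, so t = (√(D² + v²x²) − D)/v².
√(D² + v²x²) = √(0.213² + 0.626² × 99.4²) = 62.22; v² = 0.391876.
t = (62.22 − 0.213)/0.391876 = 158 days (vs. the pure-advection estimate x/v = 159 d).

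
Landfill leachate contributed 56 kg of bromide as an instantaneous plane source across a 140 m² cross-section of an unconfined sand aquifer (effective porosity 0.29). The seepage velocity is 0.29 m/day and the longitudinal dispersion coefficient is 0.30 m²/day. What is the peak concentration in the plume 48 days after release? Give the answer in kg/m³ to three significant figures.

The peak of an instantaneous 1D plume sits at x = vt; there the Gaussian factor is 1 and C_max = M/(n_e·A·√(4πDt)), where n_e·A is the pore area the mass is dissolved in.
√(4πDt) = √(4π × 0.30 × 48) = 13.45 m, so C_max = 56/(0.29 × 140 × 13.45) = 0.103 kg/m³.

0.103 kg/m³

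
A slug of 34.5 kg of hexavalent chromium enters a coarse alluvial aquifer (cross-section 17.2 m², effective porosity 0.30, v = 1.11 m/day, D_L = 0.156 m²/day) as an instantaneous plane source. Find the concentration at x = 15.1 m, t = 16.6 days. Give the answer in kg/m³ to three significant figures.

0.403 kg/m³

For an instantaneous plane source, C(x,t) = M/(n_e·A·√(4πDt)) · exp(−(x−vt)²/(4Dt)), with n_e·A the pore (flow) area.
Plume center vt = 1.11 × 16.6 = 18.426 m, so the well at 15.1 m is 3.326 m upgradient of the peak.
√(4πDt) = 5.705 m, giving peak height M/(n_e·A·√(4πDt)) = 34.5/(0.30 × 17.2 × 5.705) = 1.172 kg/m³.
(x−vt)²/(4Dt) = (-3.326)²/(4 × 0.156 × 16.6) = 1.068; exp(−1.068) = 0.3437.
C = 1.172 × 0.3437 = 0.403 kg/m³.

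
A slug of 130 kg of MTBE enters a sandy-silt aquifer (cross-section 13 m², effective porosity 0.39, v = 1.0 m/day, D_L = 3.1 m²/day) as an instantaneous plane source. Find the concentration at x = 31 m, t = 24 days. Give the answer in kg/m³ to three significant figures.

For an instantaneous plane source, C(x,t) = M/(n_e·A·√(4πDt)) · exp(−(x−vt)²/(4Dt)), with n_e·A the pore (flow) area.
Plume center vt = 1.0 × 24 = 24 m, so the well at 31 m is 7 m downgradient of the peak.
√(4πDt) = 30.58 m, giving peak height M/(n_e·A·√(4πDt)) = 130/(0.39 × 13 × 30.58) = 0.8385 kg/m³.
(x−vt)²/(4Dt) = (7)²/(4 × 3.1 × 24) = 0.1647; exp(−0.1647) = 0.8481.
C = 0.8385 × 0.8481 = 0.711 kg/m³.

0.711 kg/m³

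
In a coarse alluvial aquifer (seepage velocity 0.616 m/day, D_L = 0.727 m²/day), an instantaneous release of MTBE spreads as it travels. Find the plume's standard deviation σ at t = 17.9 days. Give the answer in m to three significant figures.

5.10 m

Dispersive spreading gives a Gaussian with σ² = 2Dt; advection only shifts the center.
σ = √(2 × 0.727 × 17.9) = 5.10 m.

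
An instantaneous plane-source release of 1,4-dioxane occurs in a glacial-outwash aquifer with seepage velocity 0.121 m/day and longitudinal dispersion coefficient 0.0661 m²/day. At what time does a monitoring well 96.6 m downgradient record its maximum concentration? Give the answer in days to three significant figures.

794 days

For the 1D instantaneous-source solution, setting ∂C/∂t = 0 at fixed x gives v²t² + 2Dt − x² = 0, so t = (√(D² + v²x²) − D)/v².
√(D² + v²x²) = √(0.0661² + 0.121² × 96.6²) = 11.69; v² = 0.014641.
t = (11.69 − 0.0661)/0.014641 = 794 days (vs. the pure-advection estimate x/v = 798 d).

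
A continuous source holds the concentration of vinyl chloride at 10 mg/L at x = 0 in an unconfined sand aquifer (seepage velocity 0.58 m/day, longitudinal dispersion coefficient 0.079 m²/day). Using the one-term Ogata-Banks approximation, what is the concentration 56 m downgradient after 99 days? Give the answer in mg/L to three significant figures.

6.40 mg/L

For a continuous step input, C/C₀ ≈ ½·erfc((x−vt)/(2√(Dt))).
vt = 0.58 × 99 = 57.42 m and 2√(Dt) = 2√(0.079 × 99) = 5.593 m.
Argument (x−vt)/(2√(Dt)) = (56 − 57.42)/5.593 = -0.2539; ½·erfc(-0.2539) = 0.6402.
C = 10 × 0.6402 = 6.40 mg/L.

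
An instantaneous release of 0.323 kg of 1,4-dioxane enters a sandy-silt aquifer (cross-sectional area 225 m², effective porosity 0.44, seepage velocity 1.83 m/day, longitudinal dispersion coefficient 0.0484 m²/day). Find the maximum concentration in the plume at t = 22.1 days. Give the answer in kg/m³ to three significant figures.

The peak of an instantaneous 1D plume sits at x = vt; there the Gaussian factor is 1 and C_max = M/(n_e·A·√(4πDt)), where n_e·A is the pore area the mass is dissolved in.
√(4πDt) = √(4π × 0.0484 × 22.1) = 3.666 m, so C_max = 0.323/(0.44 × 225 × 3.666) = 0.000890 kg/m³.

0.000890 kg/m³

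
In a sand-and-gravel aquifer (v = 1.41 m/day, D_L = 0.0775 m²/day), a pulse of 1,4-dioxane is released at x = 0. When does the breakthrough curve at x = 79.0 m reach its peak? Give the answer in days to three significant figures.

For the 1D instantaneous-source solution, setting ∂C/∂t = 0 at fixed x gives v²t² + 2Dt − x² = 0, so t = (√(D² + v²x²) − D)/v².
√(D² + v²x²) = √(0.0775² + 1.41² × 79.0²) = 111.4; v² = 1.9881.
t = (111.4 − 0.0775)/1.9881 = 56.0 days (vs. the pure-advection estimate x/v = 56.0 d).

56.0 days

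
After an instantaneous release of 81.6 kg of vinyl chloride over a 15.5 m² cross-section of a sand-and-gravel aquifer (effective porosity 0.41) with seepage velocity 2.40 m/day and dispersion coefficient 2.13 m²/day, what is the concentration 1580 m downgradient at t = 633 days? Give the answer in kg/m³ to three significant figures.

0.0497 kg/m³

For an instantaneous plane source, C(x,t) = M/(n_e·A·√(4πDt)) · exp(−(x−vt)²/(4Dt)), with n_e·A the pore (flow) area.
Plume center vt = 2.40 × 633 = 1519.2 m, so the well at 1580 m is 60.8 m downgradient of the peak.
√(4πDt) = 130.2 m, giving peak height M/(n_e·A·√(4πDt)) = 81.6/(0.41 × 15.5 × 130.2) = 0.09862 kg/m³.
(x−vt)²/(4Dt) = (60.8)²/(4 × 2.13 × 633) = 0.6854; exp(−0.6854) = 0.5039.
C = 0.09862 × 0.5039 = 0.0497 kg/m³.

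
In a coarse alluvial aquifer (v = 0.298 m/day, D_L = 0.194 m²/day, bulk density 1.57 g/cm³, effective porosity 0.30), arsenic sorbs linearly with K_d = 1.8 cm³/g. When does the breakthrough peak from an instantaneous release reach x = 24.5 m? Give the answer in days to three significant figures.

834 days

Retardation factor R = 1 + ρ_b·K_d/n = 1 + 1.57 × 1.8/0.30 = 10.42.
Sorption retards both mechanisms: v_R = v/R = 0.02860 m/day, D_R = D/R = 0.01862 m²/day.
Peak time from v_R²t² + 2D_R t − x² = 0: t = (√(D_R² + v_R²x²) − D_R)/v_R².
√(D_R² + v_R²x²) = √(0.01862² + 0.02860² × 24.5²) = 0.7009; v_R² = 0.0008180.
t = (0.7009 − 0.01862)/0.0008180 = 834 days.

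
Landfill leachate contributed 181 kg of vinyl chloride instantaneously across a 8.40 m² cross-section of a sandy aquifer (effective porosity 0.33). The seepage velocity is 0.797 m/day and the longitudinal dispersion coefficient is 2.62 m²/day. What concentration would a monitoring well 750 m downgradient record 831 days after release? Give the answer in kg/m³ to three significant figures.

0.163 kg/m³

For an instantaneous plane source, C(x,t) = M/(n_e·A·√(4πDt)) · exp(−(x−vt)²/(4Dt)), with n_e·A the pore (flow) area.
Plume center vt = 0.797 × 831 = 662.307 m, so the well at 750 m is 87.693 m downgradient of the peak.
√(4πDt) = 165.4 m, giving peak height M/(n_e·A·√(4πDt)) = 181/(0.33 × 8.40 × 165.4) = 0.3948 kg/m³.
(x−vt)²/(4Dt) = (87.693)²/(4 × 2.62 × 831) = 0.8830; exp(−0.8830) = 0.4135.
C = 0.3948 × 0.4135 = 0.163 kg/m³.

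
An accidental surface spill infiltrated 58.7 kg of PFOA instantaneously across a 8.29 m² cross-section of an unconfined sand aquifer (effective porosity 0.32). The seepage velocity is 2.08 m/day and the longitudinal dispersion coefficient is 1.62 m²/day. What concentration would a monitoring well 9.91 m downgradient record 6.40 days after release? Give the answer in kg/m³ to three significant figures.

For an instantaneous plane source, C(x,t) = M/(n_e·A·√(4πDt)) · exp(−(x−vt)²/(4Dt)), with n_e·A the pore (flow) area.
Plume center vt = 2.08 × 6.40 = 13.312 m, so the well at 9.91 m is 3.402 m upgradient of the peak.
√(4πDt) = 11.41 m, giving peak height M/(n_e·A·√(4πDt)) = 58.7/(0.32 × 8.29 × 11.41) = 1.939 kg/m³.
(x−vt)²/(4Dt) = (-3.402)²/(4 × 1.62 × 6.40) = 0.2791; exp(−0.2791) = 0.7565.
C = 1.939 × 0.7565 = 1.47 kg/m³.

1.47 kg/m³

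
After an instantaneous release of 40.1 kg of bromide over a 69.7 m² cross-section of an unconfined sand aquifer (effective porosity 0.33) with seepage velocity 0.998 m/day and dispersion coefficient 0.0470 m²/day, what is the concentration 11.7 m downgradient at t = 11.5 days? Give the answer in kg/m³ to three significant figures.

0.654 kg/m³

For an instantaneous plane source, C(x,t) = M/(n_e·A·√(4πDt)) · exp(−(x−vt)²/(4Dt)), with n_e·A the pore (flow) area.
Plume center vt = 0.998 × 11.5 = 11.477 m, so the well at 11.7 m is 0.223 m downgradient of the peak.
√(4πDt) = 2.606 m, giving peak height M/(n_e·A·√(4πDt)) = 40.1/(0.33 × 69.7 × 2.606) = 0.6690 kg/m³.
(x−vt)²/(4Dt) = (0.223)²/(4 × 0.0470 × 11.5) = 0.02300; exp(−0.02300) = 0.9773.
C = 0.6690 × 0.9773 = 0.654 kg/m³.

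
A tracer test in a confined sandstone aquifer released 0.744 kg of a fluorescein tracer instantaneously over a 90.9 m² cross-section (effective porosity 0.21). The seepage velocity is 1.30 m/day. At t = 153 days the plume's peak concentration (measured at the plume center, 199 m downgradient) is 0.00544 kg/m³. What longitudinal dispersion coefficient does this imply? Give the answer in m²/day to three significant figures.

0.0267 m²/day

At the plume center C_max = M/(n_e·A·√(4πDt)), so D = M²/(4πt·(n_e·A·C_max)²).
n_e·A·C_max = 0.21 × 90.9 × 0.00544 = 0.1038 kg/m.
D = 0.744²/(4π × 153 × 0.1038²) = 0.0267 m²/day.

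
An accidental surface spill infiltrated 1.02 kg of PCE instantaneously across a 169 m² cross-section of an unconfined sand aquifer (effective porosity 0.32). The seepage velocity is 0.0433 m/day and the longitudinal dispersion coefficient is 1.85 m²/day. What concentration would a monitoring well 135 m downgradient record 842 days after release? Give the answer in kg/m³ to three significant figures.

2.84e-05 kg/m³

For an instantaneous plane source, C(x,t) = M/(n_e·A·√(4πDt)) · exp(−(x−vt)²/(4Dt)), with n_e·A the pore (flow) area.
Plume center vt = 0.0433 × 842 = 36.4586 m, so the well at 135 m is 98.5414 m downgradient of the peak.
√(4πDt) = 139.9 m, giving peak height M/(n_e·A·√(4πDt)) = 1.02/(0.32 × 169 × 139.9) = 0.0001348 kg/m³.
(x−vt)²/(4Dt) = (98.5414)²/(4 × 1.85 × 842) = 1.558; exp(−1.558) = 0.2106.
C = 0.0001348 × 0.2106 = 2.84e-05 kg/m³.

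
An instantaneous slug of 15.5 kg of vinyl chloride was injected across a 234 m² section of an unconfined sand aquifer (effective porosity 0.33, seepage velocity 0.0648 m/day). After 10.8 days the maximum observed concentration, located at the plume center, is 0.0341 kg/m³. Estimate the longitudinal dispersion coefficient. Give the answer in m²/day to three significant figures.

0.255 m²/day

At the plume center C_max = M/(n_e·A·√(4πDt)), so D = M²/(4πt·(n_e·A·C_max)²).
n_e·A·C_max = 0.33 × 234 × 0.0341 = 2.633 kg/m.
D = 15.5²/(4π × 10.8 × 2.633²) = 0.255 m²/day.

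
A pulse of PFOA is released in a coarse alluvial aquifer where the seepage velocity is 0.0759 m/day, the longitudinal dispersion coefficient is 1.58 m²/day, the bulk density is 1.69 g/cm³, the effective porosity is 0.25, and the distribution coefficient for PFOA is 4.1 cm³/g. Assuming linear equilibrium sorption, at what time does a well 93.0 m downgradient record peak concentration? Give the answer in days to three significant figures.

28200 days

Retardation factor R = 1 + ρ_b·K_d/n = 1 + 1.69 × 4.1/0.25 = 28.72.
Sorption retards both mechanisms: v_R = v/R = 0.002643 m/day, D_R = D/R = 0.05501 m²/day.
Peak time from v_R²t² + 2D_R t − x² = 0: t = (√(D_R² + v_R²x²) − D_R)/v_R².
√(D_R² + v_R²x²) = √(0.05501² + 0.002643² × 93.0²) = 0.2519; v_R² = 6.985e-06.
t = (0.2519 − 0.05501)/6.985e-06 = 28200 days.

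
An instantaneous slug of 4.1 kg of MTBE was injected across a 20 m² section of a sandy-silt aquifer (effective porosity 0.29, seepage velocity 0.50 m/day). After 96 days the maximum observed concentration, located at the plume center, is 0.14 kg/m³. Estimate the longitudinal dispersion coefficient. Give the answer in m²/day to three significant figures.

At the plume center C_max = M/(n_e·A·√(4πDt)), so D = M²/(4πt·(n_e·A·C_max)²).
n_e·A·C_max = 0.29 × 20 × 0.14 = 0.8120 kg/m.
D = 4.1²/(4π × 96 × 0.8120²) = 0.0211 m²/day.

0.0211 m²/day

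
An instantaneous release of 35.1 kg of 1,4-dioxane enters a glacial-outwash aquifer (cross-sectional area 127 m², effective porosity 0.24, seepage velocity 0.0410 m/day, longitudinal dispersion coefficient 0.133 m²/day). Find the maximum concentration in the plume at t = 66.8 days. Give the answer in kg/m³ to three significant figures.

0.109 kg/m³

The peak of an instantaneous 1D plume sits at x = vt; there the Gaussian factor is 1 and C_max = M/(n_e·A·√(4πDt)), where n_e·A is the pore area the mass is dissolved in.
√(4πDt) = √(4π × 0.133 × 66.8) = 10.57 m, so C_max = 35.1/(0.24 × 127 × 10.57) = 0.109 kg/m³.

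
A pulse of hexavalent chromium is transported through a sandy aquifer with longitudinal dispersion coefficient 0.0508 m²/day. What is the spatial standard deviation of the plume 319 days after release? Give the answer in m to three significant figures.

5.69 m

Dispersive spreading gives a Gaussian with σ² = 2Dt; advection only shifts the center.
σ = √(2 × 0.0508 × 319) = 5.69 m.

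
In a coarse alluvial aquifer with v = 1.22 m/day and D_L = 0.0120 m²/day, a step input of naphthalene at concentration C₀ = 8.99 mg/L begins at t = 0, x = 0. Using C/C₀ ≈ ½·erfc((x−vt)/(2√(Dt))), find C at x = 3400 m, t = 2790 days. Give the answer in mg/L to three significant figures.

For a continuous step input, C/C₀ ≈ ½·erfc((x−vt)/(2√(Dt))).
vt = 1.22 × 2790 = 3403.8 m and 2√(Dt) = 2√(0.0120 × 2790) = 11.57 m.
Argument (x−vt)/(2√(Dt)) = (3400 − 3403.8)/11.57 = -0.3284; ½·erfc(-0.3284) = 0.6788.
C = 8.99 × 0.6788 = 6.10 mg/L.

6.10 mg/L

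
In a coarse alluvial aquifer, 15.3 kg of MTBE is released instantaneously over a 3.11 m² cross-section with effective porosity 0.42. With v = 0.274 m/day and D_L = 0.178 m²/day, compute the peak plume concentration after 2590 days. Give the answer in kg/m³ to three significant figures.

0.154 kg/m³

The peak of an instantaneous 1D plume sits at x = vt; there the Gaussian factor is 1 and C_max = M/(n_e·A·√(4πDt)), where n_e·A is the pore area the mass is dissolved in.
√(4πDt) = √(4π × 0.178 × 2590) = 76.11 m, so C_max = 15.3/(0.42 × 3.11 × 76.11) = 0.154 kg/m³.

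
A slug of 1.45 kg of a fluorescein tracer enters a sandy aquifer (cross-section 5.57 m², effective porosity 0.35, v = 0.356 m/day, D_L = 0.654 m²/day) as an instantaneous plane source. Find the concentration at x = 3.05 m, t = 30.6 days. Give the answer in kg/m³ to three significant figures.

For an instantaneous plane source, C(x,t) = M/(n_e·A·√(4πDt)) · exp(−(x−vt)²/(4Dt)), with n_e·A the pore (flow) area.
Plume center vt = 0.356 × 30.6 = 10.8936 m, so the well at 3.05 m is 7.8436 m upgradient of the peak.
√(4πDt) = 15.86 m, giving peak height M/(n_e·A·√(4πDt)) = 1.45/(0.35 × 5.57 × 15.86) = 0.04690 kg/m³.
(x−vt)²/(4Dt) = (-7.8436)²/(4 × 0.654 × 30.6) = 0.7685; exp(−0.7685) = 0.4637.
C = 0.04690 × 0.4637 = 0.0217 kg/m³.

0.0217 kg/m³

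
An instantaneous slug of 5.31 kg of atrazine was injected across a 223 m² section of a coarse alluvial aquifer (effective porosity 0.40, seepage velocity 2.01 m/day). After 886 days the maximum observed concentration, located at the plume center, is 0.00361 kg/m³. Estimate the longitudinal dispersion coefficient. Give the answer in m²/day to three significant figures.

0.0244 m²/day

At the plume center C_max = M/(n_e·A·√(4πDt)), so D = M²/(4πt·(n_e·A·C_max)²).
n_e·A·C_max = 0.40 × 223 × 0.00361 = 0.3220 kg/m.
D = 5.31²/(4π × 886 × 0.3220²) = 0.0244 m²/day.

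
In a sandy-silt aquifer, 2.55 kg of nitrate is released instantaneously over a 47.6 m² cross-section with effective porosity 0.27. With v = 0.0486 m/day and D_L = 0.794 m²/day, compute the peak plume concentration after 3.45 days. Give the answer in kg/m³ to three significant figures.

The peak of an instantaneous 1D plume sits at x = vt; there the Gaussian factor is 1 and C_max = M/(n_e·A·√(4πDt)), where n_e·A is the pore area the mass is dissolved in.
√(4πDt) = √(4π × 0.794 × 3.45) = 5.867 m, so C_max = 2.55/(0.27 × 47.6 × 5.867) = 0.0338 kg/m³.

0.0338 kg/m³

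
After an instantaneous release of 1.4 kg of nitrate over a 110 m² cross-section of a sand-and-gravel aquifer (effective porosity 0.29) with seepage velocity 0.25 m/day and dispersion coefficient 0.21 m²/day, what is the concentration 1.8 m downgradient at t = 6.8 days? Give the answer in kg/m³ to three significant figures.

0.0103 kg/m³

For an instantaneous plane source, C(x,t) = M/(n_e·A·√(4πDt)) · exp(−(x−vt)²/(4Dt)), with n_e·A the pore (flow) area.
Plume center vt = 0.25 × 6.8 = 1.7 m, so the well at 1.8 m is 0.1 m downgradient of the peak.
√(4πDt) = 4.236 m, giving peak height M/(n_e·A·√(4πDt)) = 1.4/(0.29 × 110 × 4.236) = 0.01036 kg/m³.
(x−vt)²/(4Dt) = (0.1)²/(4 × 0.21 × 6.8) = 0.001751; exp(−0.001751) = 0.9983.
C = 0.01036 × 0.9983 = 0.0103 kg/m³.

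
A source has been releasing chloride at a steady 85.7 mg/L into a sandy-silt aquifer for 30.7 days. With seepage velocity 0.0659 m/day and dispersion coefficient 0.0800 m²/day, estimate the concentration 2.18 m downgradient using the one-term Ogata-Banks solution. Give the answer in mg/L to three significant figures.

For a continuous step input, C/C₀ ≈ ½·erfc((x−vt)/(2√(Dt))).
vt = 0.0659 × 30.7 = 2.02313 m and 2√(Dt) = 2√(0.0800 × 30.7) = 3.134 m.
Argument (x−vt)/(2√(Dt)) = (2.18 − 2.02313)/3.134 = 0.05005; ½·erfc(0.05005) = 0.4718.
C = 85.7 × 0.4718 = 40.4 mg/L.

40.4 mg/L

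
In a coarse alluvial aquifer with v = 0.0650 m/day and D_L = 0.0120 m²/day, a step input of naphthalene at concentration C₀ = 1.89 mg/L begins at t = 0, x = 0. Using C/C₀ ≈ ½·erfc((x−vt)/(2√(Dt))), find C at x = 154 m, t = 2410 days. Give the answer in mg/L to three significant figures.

1.20 mg/L

For a continuous step input, C/C₀ ≈ ½·erfc((x−vt)/(2√(Dt))).
vt = 0.0650 × 2410 = 156.65 m and 2√(Dt) = 2√(0.0120 × 2410) = 10.76 m.
Argument (x−vt)/(2√(Dt)) = (154 − 156.65)/10.76 = -0.2463; ½·erfc(-0.2463) = 0.6362.
C = 1.89 × 0.6362 = 1.20 mg/L.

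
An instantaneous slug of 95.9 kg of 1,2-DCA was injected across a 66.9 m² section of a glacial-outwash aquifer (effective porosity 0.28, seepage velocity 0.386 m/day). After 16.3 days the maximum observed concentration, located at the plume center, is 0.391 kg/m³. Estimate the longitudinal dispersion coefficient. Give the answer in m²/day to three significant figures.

0.837 m²/day

At the plume center C_max = M/(n_e·A·√(4πDt)), so D = M²/(4πt·(n_e·A·C_max)²).
n_e·A·C_max = 0.28 × 66.9 × 0.391 = 7.324 kg/m.
D = 95.9²/(4π × 16.3 × 7.324²) = 0.837 m²/day.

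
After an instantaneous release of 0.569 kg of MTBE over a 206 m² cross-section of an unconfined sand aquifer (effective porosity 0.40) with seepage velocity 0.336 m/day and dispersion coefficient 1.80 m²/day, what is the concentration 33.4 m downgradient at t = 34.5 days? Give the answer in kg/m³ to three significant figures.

3.64e-05 kg/m³

For an instantaneous plane source, C(x,t) = M/(n_e·A·√(4πDt)) · exp(−(x−vt)²/(4Dt)), with n_e·A the pore (flow) area.
Plume center vt = 0.336 × 34.5 = 11.592 m, so the well at 33.4 m is 21.808 m downgradient of the peak.
√(4πDt) = 27.94 m, giving peak height M/(n_e·A·√(4πDt)) = 0.569/(0.40 × 206 × 27.94) = 0.0002471 kg/m³.
(x−vt)²/(4Dt) = (21.808)²/(4 × 1.80 × 34.5) = 1.915; exp(−1.915) = 0.1473.
C = 0.0002471 × 0.1473 = 3.64e-05 kg/m³.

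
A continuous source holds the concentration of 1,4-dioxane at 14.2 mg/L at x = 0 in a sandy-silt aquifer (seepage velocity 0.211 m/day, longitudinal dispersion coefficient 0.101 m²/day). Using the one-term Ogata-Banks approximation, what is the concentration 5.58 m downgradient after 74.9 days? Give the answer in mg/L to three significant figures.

For a continuous step input, C/C₀ ≈ ½·erfc((x−vt)/(2√(Dt))).
vt = 0.211 × 74.9 = 15.8039 m and 2√(Dt) = 2√(0.101 × 74.9) = 5.501 m.
Argument (x−vt)/(2√(Dt)) = (5.58 − 15.8039)/5.501 = -1.859; ½·erfc(-1.859) = 0.9957.
C = 14.2 × 0.9957 = 14.1 mg/L.

14.1 mg/L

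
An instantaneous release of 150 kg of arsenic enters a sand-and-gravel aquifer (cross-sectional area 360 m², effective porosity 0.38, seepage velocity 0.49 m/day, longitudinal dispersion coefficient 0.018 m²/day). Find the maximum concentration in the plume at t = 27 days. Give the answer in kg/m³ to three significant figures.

0.444 kg/m³

The peak of an instantaneous 1D plume sits at x = vt; there the Gaussian factor is 1 and C_max = M/(n_e·A·√(4πDt)), where n_e·A is the pore area the mass is dissolved in.
√(4πDt) = √(4π × 0.018 × 27) = 2.471 m, so C_max = 150/(0.38 × 360 × 2.471) = 0.444 kg/m³.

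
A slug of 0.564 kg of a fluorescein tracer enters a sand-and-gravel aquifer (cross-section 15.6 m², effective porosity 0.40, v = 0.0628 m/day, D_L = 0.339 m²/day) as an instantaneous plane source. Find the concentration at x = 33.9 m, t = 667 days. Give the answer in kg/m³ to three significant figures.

For an instantaneous plane source, C(x,t) = M/(n_e·A·√(4πDt)) · exp(−(x−vt)²/(4Dt)), with n_e·A the pore (flow) area.
Plume center vt = 0.0628 × 667 = 41.8876 m, so the well at 33.9 m is 7.9876 m upgradient of the peak.
√(4πDt) = 53.30 m, giving peak height M/(n_e·A·√(4πDt)) = 0.564/(0.40 × 15.6 × 53.30) = 0.001696 kg/m³.
(x−vt)²/(4Dt) = (-7.9876)²/(4 × 0.339 × 667) = 0.07054; exp(−0.07054) = 0.9319.
C = 0.001696 × 0.9319 = 0.00158 kg/m³.

0.00158 kg/m³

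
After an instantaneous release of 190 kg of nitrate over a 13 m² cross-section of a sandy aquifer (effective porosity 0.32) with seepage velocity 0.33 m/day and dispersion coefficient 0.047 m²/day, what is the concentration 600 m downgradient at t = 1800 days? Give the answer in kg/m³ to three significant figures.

For an instantaneous plane source, C(x,t) = M/(n_e·A·√(4πDt)) · exp(−(x−vt)²/(4Dt)), with n_e·A the pore (flow) area.
Plume center vt = 0.33 × 1800 = 594 m, so the well at 600 m is 6 m downgradient of the peak.
√(4πDt) = 32.61 m, giving peak height M/(n_e·A·√(4πDt)) = 190/(0.32 × 13 × 32.61) = 1.401 kg/m³.
(x−vt)²/(4Dt) = (6)²/(4 × 0.047 × 1800) = 0.1064; exp(−0.1064) = 0.8991.
C = 1.401 × 0.8991 = 1.26 kg/m³.

1.26 kg/m³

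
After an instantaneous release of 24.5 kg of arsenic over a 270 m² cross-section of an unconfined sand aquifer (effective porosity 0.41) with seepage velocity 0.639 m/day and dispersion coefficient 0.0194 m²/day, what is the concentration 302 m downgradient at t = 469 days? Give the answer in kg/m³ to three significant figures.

For an instantaneous plane source, C(x,t) = M/(n_e·A·√(4πDt)) · exp(−(x−vt)²/(4Dt)), with n_e·A the pore (flow) area.
Plume center vt = 0.639 × 469 = 299.691 m, so the well at 302 m is 2.309 m downgradient of the peak.
√(4πDt) = 10.69 m, giving peak height M/(n_e·A·√(4πDt)) = 24.5/(0.41 × 270 × 10.69) = 0.02070 kg/m³.
(x−vt)²/(4Dt) = (2.309)²/(4 × 0.0194 × 469) = 0.1465; exp(−0.1465) = 0.8637.
C = 0.02070 × 0.8637 = 0.0179 kg/m³.

0.0179 kg/m³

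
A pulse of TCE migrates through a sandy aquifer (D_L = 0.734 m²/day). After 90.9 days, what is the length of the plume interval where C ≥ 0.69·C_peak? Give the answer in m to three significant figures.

19.9 m

The plume is Gaussian with σ = √(2Dt) = √(2 × 0.734 × 90.9) = 11.55 m.
C/C_peak = exp(−Δx²/(2σ²)) = 0.69 ⇒ Δx = σ·√(−2 ln 0.69) = 11.55 × 0.8615 = 9.950 m.
Width = 2Δx = 19.9 m.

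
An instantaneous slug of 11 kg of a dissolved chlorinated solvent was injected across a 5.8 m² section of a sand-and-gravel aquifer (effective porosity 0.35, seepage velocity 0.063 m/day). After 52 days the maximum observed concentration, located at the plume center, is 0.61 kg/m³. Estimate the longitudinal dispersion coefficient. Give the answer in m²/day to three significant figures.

At the plume center C_max = M/(n_e·A·√(4πDt)), so D = M²/(4πt·(n_e·A·C_max)²).
n_e·A·C_max = 0.35 × 5.8 × 0.61 = 1.238 kg/m.
D = 11²/(4π × 52 × 1.238²) = 0.121 m²/day.

0.121 m²/day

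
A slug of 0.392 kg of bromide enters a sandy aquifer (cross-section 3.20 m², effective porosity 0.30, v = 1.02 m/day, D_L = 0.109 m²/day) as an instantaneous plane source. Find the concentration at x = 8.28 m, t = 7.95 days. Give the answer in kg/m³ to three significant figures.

0.123 kg/m³

For an instantaneous plane source, C(x,t) = M/(n_e·A·√(4πDt)) · exp(−(x−vt)²/(4Dt)), with n_e·A the pore (flow) area.
Plume center vt = 1.02 × 7.95 = 8.109 m, so the well at 8.28 m is 0.171 m downgradient of the peak.
√(4πDt) = 3.300 m, giving peak height M/(n_e·A·√(4πDt)) = 0.392/(0.30 × 3.20 × 3.300) = 0.1237 kg/m³.
(x−vt)²/(4Dt) = (0.171)²/(4 × 0.109 × 7.95) = 0.008436; exp(−0.008436) = 0.9916.
C = 0.1237 × 0.9916 = 0.123 kg/m³.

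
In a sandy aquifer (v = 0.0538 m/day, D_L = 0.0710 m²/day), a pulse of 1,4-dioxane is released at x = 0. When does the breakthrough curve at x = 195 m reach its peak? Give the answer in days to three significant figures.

3600 days

For the 1D instantaneous-source solution, setting ∂C/∂t = 0 at fixed x gives v²t² + 2Dt − x² = 0, so t = (√(D² + v²x²) − D)/v².
√(D² + v²x²) = √(0.0710² + 0.0538² × 195²) = 10.49; v² = 0.00289444.
t = (10.49 − 0.0710)/0.00289444 = 3600 days (vs. the pure-advection estimate x/v = 3620 d).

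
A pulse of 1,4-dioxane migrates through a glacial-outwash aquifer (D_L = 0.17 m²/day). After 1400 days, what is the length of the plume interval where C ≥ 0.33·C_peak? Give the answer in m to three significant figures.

The plume is Gaussian with σ = √(2Dt) = √(2 × 0.17 × 1400) = 21.82 m.
C/C_peak = exp(−Δx²/(2σ²)) = 0.33 ⇒ Δx = σ·√(−2 ln 0.33) = 21.82 × 1.489 = 32.49 m.
Width = 2Δx = 65.0 m.

65.0 m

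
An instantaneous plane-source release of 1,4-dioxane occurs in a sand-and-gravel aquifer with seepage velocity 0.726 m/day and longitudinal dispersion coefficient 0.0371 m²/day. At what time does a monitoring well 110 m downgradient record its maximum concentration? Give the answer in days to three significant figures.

151 days

For the 1D instantaneous-source solution, setting ∂C/∂t = 0 at fixed x gives v²t² + 2Dt − x² = 0, so t = (√(D² + v²x²) − D)/v².
√(D² + v²x²) = √(0.0371² + 0.726² × 110²) = 79.86; v² = 0.527076.
t = (79.86 − 0.0371)/0.527076 = 151 days (vs. the pure-advection estimate x/v = 152 d).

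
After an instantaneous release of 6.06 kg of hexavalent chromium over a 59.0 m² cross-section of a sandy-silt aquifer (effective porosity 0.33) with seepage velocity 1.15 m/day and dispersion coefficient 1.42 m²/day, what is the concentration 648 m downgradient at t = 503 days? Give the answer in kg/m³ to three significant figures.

For an instantaneous plane source, C(x,t) = M/(n_e·A·√(4πDt)) · exp(−(x−vt)²/(4Dt)), with n_e·A the pore (flow) area.
Plume center vt = 1.15 × 503 = 578.45 m, so the well at 648 m is 69.55 m downgradient of the peak.
√(4πDt) = 94.74 m, giving peak height M/(n_e·A·√(4πDt)) = 6.06/(0.33 × 59.0 × 94.74) = 0.003285 kg/m³.
(x−vt)²/(4Dt) = (69.55)²/(4 × 1.42 × 503) = 1.693; exp(−1.693) = 0.1840.
C = 0.003285 × 0.1840 = 0.000604 kg/m³.

0.000604 kg/m³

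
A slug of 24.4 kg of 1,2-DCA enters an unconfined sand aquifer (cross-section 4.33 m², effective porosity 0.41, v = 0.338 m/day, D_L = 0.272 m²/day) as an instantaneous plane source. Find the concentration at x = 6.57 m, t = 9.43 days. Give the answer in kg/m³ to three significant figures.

For an instantaneous plane source, C(x,t) = M/(n_e·A·√(4πDt)) · exp(−(x−vt)²/(4Dt)), with n_e·A the pore (flow) area.
Plume center vt = 0.338 × 9.43 = 3.18734 m, so the well at 6.57 m is 3.38266 m downgradient of the peak.
√(4πDt) = 5.677 m, giving peak height M/(n_e·A·√(4πDt)) = 24.4/(0.41 × 4.33 × 5.677) = 2.421 kg/m³.
(x−vt)²/(4Dt) = (3.38266)²/(4 × 0.272 × 9.43) = 1.115; exp(−1.115) = 0.3279.
C = 2.421 × 0.3279 = 0.794 kg/m³.

0.794 kg/m³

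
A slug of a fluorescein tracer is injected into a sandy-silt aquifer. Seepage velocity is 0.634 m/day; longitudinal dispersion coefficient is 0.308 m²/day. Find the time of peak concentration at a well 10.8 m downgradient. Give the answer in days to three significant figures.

For the 1D instantaneous-source solution, setting ∂C/∂t = 0 at fixed x gives v²t² + 2Dt − x² = 0, so t = (√(D² + v²x²) − D)/v².
√(D² + v²x²) = √(0.308² + 0.634² × 10.8²) = 6.854; v² = 0.401956.
t = (6.854 − 0.308)/0.401956 = 16.3 days (vs. the pure-advection estimate x/v = 17.0 d).

16.3 days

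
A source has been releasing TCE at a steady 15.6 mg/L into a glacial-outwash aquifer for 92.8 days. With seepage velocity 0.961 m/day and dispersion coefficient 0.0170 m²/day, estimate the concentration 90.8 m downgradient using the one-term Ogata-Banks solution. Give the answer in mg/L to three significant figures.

2.82 mg/L

For a continuous step input, C/C₀ ≈ ½·erfc((x−vt)/(2√(Dt))).
vt = 0.961 × 92.8 = 89.1808 m and 2√(Dt) = 2√(0.0170 × 92.8) = 2.512 m.
Argument (x−vt)/(2√(Dt)) = (90.8 − 89.1808)/2.512 = 0.6446; ½·erfc(0.6446) = 0.1810.
C = 15.6 × 0.1810 = 2.82 mg/L.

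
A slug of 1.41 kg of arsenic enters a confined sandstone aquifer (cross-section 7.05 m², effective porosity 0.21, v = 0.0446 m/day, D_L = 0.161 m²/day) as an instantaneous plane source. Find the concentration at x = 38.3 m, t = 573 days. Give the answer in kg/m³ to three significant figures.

For an instantaneous plane source, C(x,t) = M/(n_e·A·√(4πDt)) · exp(−(x−vt)²/(4Dt)), with n_e·A the pore (flow) area.
Plume center vt = 0.0446 × 573 = 25.5558 m, so the well at 38.3 m is 12.7442 m downgradient of the peak.
√(4πDt) = 34.05 m, giving peak height M/(n_e·A·√(4πDt)) = 1.41/(0.21 × 7.05 × 34.05) = 0.02797 kg/m³.
(x−vt)²/(4Dt) = (12.7442)²/(4 × 0.161 × 573) = 0.4401; exp(−0.4401) = 0.6440.
C = 0.02797 × 0.6440 = 0.0180 kg/m³.

0.0180 kg/m³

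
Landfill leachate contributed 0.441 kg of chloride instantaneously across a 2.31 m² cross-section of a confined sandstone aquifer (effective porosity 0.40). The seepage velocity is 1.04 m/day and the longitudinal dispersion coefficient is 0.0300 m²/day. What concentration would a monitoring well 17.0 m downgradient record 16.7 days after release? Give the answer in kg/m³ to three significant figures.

For an instantaneous plane source, C(x,t) = M/(n_e·A·√(4πDt)) · exp(−(x−vt)²/(4Dt)), with n_e·A the pore (flow) area.
Plume center vt = 1.04 × 16.7 = 17.368 m, so the well at 17.0 m is 0.368 m upgradient of the peak.
√(4πDt) = 2.509 m, giving peak height M/(n_e·A·√(4πDt)) = 0.441/(0.40 × 2.31 × 2.509) = 0.1902 kg/m³.
(x−vt)²/(4Dt) = (-0.368)²/(4 × 0.0300 × 16.7) = 0.06758; exp(−0.06758) = 0.9347.
C = 0.1902 × 0.9347 = 0.178 kg/m³.

0.178 kg/m³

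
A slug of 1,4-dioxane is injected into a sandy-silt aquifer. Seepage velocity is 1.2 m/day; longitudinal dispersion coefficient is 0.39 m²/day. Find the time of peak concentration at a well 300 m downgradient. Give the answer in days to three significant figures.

250 days

For the 1D instantaneous-source solution, setting ∂C/∂t = 0 at fixed x gives v²t² + 2Dt − x² = 0, so t = (√(D² + v²x²) − D)/v².
√(D² + v²x²) = √(0.39² + 1.2² × 300²) = 360.0; v² = 1.44.
t = (360.0 − 0.39)/1.44 = 250 days (vs. the pure-advection estimate x/v = 250 d).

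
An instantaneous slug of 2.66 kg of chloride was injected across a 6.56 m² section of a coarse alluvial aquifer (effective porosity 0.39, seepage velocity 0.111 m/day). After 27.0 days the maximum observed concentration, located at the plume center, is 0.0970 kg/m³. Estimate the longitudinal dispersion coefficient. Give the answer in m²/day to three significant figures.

At the plume center C_max = M/(n_e·A·√(4πDt)), so D = M²/(4πt·(n_e·A·C_max)²).
n_e·A·C_max = 0.39 × 6.56 × 0.0970 = 0.2482 kg/m.
D = 2.66²/(4π × 27.0 × 0.2482²) = 0.339 m²/day.

0.339 m²/day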